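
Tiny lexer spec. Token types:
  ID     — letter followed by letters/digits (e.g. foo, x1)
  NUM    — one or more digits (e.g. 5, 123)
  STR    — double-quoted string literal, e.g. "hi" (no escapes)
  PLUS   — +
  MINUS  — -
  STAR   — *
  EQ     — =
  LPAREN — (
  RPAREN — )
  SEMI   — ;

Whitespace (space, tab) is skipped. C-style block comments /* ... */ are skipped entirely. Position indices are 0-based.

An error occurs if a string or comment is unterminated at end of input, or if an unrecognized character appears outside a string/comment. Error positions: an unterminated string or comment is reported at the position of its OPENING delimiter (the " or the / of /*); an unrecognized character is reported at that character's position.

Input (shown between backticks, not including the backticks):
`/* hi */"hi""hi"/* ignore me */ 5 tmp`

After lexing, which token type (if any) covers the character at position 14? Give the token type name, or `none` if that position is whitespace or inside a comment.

Answer: STR

Derivation:
pos=0: enter COMMENT mode (saw '/*')
exit COMMENT mode (now at pos=8)
pos=8: enter STRING mode
pos=8: emit STR "hi" (now at pos=12)
pos=12: enter STRING mode
pos=12: emit STR "hi" (now at pos=16)
pos=16: enter COMMENT mode (saw '/*')
exit COMMENT mode (now at pos=31)
pos=32: emit NUM '5' (now at pos=33)
pos=34: emit ID 'tmp' (now at pos=37)
DONE. 4 tokens: [STR, STR, NUM, ID]
Position 14: char is 'i' -> STR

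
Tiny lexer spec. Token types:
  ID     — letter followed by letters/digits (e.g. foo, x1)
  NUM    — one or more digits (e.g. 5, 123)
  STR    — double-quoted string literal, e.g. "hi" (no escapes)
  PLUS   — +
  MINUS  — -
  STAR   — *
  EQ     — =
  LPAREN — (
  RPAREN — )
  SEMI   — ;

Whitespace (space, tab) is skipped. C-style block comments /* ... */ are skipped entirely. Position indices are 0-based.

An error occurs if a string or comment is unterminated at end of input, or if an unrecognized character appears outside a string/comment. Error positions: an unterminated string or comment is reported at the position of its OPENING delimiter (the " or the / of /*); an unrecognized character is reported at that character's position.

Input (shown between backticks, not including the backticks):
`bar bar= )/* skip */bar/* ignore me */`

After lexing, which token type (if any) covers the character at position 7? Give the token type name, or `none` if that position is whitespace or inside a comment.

Answer: EQ

Derivation:
pos=0: emit ID 'bar' (now at pos=3)
pos=4: emit ID 'bar' (now at pos=7)
pos=7: emit EQ '='
pos=9: emit RPAREN ')'
pos=10: enter COMMENT mode (saw '/*')
exit COMMENT mode (now at pos=20)
pos=20: emit ID 'bar' (now at pos=23)
pos=23: enter COMMENT mode (saw '/*')
exit COMMENT mode (now at pos=38)
DONE. 5 tokens: [ID, ID, EQ, RPAREN, ID]
Position 7: char is '=' -> EQ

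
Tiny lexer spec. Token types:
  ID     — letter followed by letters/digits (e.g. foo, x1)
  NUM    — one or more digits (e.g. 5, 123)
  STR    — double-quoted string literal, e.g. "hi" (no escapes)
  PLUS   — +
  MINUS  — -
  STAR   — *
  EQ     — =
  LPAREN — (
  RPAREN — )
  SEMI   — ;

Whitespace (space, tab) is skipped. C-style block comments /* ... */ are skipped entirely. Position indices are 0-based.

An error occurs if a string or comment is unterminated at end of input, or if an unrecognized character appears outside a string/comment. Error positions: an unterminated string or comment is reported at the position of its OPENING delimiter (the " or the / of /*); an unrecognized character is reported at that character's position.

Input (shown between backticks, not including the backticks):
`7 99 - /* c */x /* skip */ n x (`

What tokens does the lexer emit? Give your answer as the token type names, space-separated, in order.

Answer: NUM NUM MINUS ID ID ID LPAREN

Derivation:
pos=0: emit NUM '7' (now at pos=1)
pos=2: emit NUM '99' (now at pos=4)
pos=5: emit MINUS '-'
pos=7: enter COMMENT mode (saw '/*')
exit COMMENT mode (now at pos=14)
pos=14: emit ID 'x' (now at pos=15)
pos=16: enter COMMENT mode (saw '/*')
exit COMMENT mode (now at pos=26)
pos=27: emit ID 'n' (now at pos=28)
pos=29: emit ID 'x' (now at pos=30)
pos=31: emit LPAREN '('
DONE. 7 tokens: [NUM, NUM, MINUS, ID, ID, ID, LPAREN]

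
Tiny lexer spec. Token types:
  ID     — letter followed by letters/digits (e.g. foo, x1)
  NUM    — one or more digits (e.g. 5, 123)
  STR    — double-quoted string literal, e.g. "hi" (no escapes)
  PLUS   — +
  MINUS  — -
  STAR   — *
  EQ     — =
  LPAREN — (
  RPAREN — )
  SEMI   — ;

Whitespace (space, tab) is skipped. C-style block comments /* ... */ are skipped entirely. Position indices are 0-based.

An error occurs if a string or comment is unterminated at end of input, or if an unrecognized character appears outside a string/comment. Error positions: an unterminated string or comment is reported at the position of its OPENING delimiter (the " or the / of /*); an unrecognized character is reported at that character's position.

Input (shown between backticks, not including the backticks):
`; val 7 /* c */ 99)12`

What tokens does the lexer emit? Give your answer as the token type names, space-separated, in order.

pos=0: emit SEMI ';'
pos=2: emit ID 'val' (now at pos=5)
pos=6: emit NUM '7' (now at pos=7)
pos=8: enter COMMENT mode (saw '/*')
exit COMMENT mode (now at pos=15)
pos=16: emit NUM '99' (now at pos=18)
pos=18: emit RPAREN ')'
pos=19: emit NUM '12' (now at pos=21)
DONE. 6 tokens: [SEMI, ID, NUM, NUM, RPAREN, NUM]

Answer: SEMI ID NUM NUM RPAREN NUM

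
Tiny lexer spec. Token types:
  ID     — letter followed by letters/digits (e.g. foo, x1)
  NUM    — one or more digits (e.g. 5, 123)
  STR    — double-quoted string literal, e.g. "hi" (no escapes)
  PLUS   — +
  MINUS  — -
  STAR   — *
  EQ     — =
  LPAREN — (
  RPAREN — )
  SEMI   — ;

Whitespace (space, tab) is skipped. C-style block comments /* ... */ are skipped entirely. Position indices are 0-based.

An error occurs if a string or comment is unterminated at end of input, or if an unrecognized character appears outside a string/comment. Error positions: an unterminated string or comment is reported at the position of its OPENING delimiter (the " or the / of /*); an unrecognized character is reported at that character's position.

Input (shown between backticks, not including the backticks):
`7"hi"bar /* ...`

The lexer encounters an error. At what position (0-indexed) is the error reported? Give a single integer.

pos=0: emit NUM '7' (now at pos=1)
pos=1: enter STRING mode
pos=1: emit STR "hi" (now at pos=5)
pos=5: emit ID 'bar' (now at pos=8)
pos=9: enter COMMENT mode (saw '/*')
pos=9: ERROR — unterminated comment (reached EOF)

Answer: 9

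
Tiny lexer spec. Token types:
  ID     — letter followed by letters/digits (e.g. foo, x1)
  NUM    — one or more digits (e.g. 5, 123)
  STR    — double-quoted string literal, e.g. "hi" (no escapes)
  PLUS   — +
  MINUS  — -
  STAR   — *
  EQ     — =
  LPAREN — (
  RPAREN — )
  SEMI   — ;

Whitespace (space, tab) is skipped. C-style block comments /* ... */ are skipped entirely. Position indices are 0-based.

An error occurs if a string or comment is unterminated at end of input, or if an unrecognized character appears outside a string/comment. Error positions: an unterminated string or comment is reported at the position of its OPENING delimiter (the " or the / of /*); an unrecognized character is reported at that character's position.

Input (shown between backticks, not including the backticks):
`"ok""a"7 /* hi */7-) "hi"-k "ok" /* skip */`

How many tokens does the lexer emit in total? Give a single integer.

pos=0: enter STRING mode
pos=0: emit STR "ok" (now at pos=4)
pos=4: enter STRING mode
pos=4: emit STR "a" (now at pos=7)
pos=7: emit NUM '7' (now at pos=8)
pos=9: enter COMMENT mode (saw '/*')
exit COMMENT mode (now at pos=17)
pos=17: emit NUM '7' (now at pos=18)
pos=18: emit MINUS '-'
pos=19: emit RPAREN ')'
pos=21: enter STRING mode
pos=21: emit STR "hi" (now at pos=25)
pos=25: emit MINUS '-'
pos=26: emit ID 'k' (now at pos=27)
pos=28: enter STRING mode
pos=28: emit STR "ok" (now at pos=32)
pos=33: enter COMMENT mode (saw '/*')
exit COMMENT mode (now at pos=43)
DONE. 10 tokens: [STR, STR, NUM, NUM, MINUS, RPAREN, STR, MINUS, ID, STR]

Answer: 10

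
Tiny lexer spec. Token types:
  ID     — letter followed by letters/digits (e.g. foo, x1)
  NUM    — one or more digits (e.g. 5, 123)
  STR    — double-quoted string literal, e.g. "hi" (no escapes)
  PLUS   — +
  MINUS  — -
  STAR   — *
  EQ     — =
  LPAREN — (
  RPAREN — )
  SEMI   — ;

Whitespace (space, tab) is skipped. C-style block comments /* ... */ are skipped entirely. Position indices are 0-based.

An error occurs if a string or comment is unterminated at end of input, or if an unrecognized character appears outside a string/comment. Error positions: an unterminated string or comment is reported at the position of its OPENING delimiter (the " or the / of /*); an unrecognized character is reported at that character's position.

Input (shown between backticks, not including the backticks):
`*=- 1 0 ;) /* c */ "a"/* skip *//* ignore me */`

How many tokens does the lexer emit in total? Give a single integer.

pos=0: emit STAR '*'
pos=1: emit EQ '='
pos=2: emit MINUS '-'
pos=4: emit NUM '1' (now at pos=5)
pos=6: emit NUM '0' (now at pos=7)
pos=8: emit SEMI ';'
pos=9: emit RPAREN ')'
pos=11: enter COMMENT mode (saw '/*')
exit COMMENT mode (now at pos=18)
pos=19: enter STRING mode
pos=19: emit STR "a" (now at pos=22)
pos=22: enter COMMENT mode (saw '/*')
exit COMMENT mode (now at pos=32)
pos=32: enter COMMENT mode (saw '/*')
exit COMMENT mode (now at pos=47)
DONE. 8 tokens: [STAR, EQ, MINUS, NUM, NUM, SEMI, RPAREN, STR]

Answer: 8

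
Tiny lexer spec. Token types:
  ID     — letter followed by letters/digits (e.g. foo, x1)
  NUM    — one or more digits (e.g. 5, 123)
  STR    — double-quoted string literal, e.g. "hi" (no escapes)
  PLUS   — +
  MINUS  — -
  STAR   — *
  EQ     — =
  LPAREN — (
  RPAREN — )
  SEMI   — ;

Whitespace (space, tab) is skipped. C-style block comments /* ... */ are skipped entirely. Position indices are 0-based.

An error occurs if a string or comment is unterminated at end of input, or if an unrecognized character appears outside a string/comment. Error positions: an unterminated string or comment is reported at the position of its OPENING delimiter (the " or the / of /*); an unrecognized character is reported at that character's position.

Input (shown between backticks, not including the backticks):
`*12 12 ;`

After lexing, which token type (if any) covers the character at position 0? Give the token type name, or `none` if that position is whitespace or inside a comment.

Answer: STAR

Derivation:
pos=0: emit STAR '*'
pos=1: emit NUM '12' (now at pos=3)
pos=4: emit NUM '12' (now at pos=6)
pos=7: emit SEMI ';'
DONE. 4 tokens: [STAR, NUM, NUM, SEMI]
Position 0: char is '*' -> STAR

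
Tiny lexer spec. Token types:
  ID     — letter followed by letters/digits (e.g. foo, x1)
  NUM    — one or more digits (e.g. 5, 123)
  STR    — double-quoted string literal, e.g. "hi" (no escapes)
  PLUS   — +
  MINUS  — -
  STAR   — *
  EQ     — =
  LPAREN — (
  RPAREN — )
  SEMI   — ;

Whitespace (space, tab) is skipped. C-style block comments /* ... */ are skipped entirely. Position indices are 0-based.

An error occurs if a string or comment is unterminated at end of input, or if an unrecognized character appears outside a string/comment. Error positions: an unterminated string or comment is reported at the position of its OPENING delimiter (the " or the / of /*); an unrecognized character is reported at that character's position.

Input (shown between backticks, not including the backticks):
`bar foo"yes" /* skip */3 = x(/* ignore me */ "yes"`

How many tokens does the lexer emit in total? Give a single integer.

pos=0: emit ID 'bar' (now at pos=3)
pos=4: emit ID 'foo' (now at pos=7)
pos=7: enter STRING mode
pos=7: emit STR "yes" (now at pos=12)
pos=13: enter COMMENT mode (saw '/*')
exit COMMENT mode (now at pos=23)
pos=23: emit NUM '3' (now at pos=24)
pos=25: emit EQ '='
pos=27: emit ID 'x' (now at pos=28)
pos=28: emit LPAREN '('
pos=29: enter COMMENT mode (saw '/*')
exit COMMENT mode (now at pos=44)
pos=45: enter STRING mode
pos=45: emit STR "yes" (now at pos=50)
DONE. 8 tokens: [ID, ID, STR, NUM, EQ, ID, LPAREN, STR]

Answer: 8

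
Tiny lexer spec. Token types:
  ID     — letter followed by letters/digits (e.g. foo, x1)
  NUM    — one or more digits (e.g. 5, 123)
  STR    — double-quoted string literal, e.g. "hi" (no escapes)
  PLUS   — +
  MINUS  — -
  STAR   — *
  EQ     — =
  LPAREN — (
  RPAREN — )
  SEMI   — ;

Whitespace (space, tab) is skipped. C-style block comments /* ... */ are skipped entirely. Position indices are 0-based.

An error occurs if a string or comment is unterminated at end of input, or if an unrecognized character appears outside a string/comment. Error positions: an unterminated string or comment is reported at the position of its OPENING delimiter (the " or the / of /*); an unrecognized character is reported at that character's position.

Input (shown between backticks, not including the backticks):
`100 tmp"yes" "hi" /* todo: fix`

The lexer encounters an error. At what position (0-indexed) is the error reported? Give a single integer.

Answer: 18

Derivation:
pos=0: emit NUM '100' (now at pos=3)
pos=4: emit ID 'tmp' (now at pos=7)
pos=7: enter STRING mode
pos=7: emit STR "yes" (now at pos=12)
pos=13: enter STRING mode
pos=13: emit STR "hi" (now at pos=17)
pos=18: enter COMMENT mode (saw '/*')
pos=18: ERROR — unterminated comment (reached EOF)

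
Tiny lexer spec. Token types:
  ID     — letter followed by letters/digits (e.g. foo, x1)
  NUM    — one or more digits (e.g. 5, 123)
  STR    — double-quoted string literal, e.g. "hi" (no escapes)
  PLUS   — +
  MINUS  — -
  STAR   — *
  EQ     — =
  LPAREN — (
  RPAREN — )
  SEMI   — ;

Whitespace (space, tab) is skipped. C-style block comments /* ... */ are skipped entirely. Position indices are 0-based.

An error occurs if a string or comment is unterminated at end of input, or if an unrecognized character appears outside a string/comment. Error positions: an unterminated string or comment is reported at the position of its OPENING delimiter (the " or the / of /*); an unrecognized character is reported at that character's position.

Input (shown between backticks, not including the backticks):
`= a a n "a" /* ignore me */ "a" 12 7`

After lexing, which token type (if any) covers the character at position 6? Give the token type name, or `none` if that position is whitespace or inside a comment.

Answer: ID

Derivation:
pos=0: emit EQ '='
pos=2: emit ID 'a' (now at pos=3)
pos=4: emit ID 'a' (now at pos=5)
pos=6: emit ID 'n' (now at pos=7)
pos=8: enter STRING mode
pos=8: emit STR "a" (now at pos=11)
pos=12: enter COMMENT mode (saw '/*')
exit COMMENT mode (now at pos=27)
pos=28: enter STRING mode
pos=28: emit STR "a" (now at pos=31)
pos=32: emit NUM '12' (now at pos=34)
pos=35: emit NUM '7' (now at pos=36)
DONE. 8 tokens: [EQ, ID, ID, ID, STR, STR, NUM, NUM]
Position 6: char is 'n' -> ID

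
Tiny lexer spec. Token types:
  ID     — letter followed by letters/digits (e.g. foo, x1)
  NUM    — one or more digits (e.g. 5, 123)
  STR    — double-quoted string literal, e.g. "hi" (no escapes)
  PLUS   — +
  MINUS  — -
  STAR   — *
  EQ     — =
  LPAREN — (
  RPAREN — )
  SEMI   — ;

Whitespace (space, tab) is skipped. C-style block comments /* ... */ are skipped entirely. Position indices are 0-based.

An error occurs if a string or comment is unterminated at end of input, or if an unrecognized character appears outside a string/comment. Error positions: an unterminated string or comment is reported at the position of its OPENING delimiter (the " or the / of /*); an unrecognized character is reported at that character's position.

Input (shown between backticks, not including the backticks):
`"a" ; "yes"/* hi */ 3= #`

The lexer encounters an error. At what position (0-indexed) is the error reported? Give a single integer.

pos=0: enter STRING mode
pos=0: emit STR "a" (now at pos=3)
pos=4: emit SEMI ';'
pos=6: enter STRING mode
pos=6: emit STR "yes" (now at pos=11)
pos=11: enter COMMENT mode (saw '/*')
exit COMMENT mode (now at pos=19)
pos=20: emit NUM '3' (now at pos=21)
pos=21: emit EQ '='
pos=23: ERROR — unrecognized char '#'

Answer: 23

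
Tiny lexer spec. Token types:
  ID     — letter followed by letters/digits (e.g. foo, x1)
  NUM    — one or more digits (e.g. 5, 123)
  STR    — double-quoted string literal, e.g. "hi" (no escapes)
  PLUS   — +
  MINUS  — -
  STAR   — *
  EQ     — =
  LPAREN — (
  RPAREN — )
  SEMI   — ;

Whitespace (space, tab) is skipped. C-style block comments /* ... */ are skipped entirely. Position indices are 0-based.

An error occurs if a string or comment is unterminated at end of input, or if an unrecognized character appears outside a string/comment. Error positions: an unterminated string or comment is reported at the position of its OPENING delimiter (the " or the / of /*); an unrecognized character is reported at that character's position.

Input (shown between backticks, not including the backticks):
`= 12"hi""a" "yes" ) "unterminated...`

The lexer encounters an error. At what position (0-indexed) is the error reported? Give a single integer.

pos=0: emit EQ '='
pos=2: emit NUM '12' (now at pos=4)
pos=4: enter STRING mode
pos=4: emit STR "hi" (now at pos=8)
pos=8: enter STRING mode
pos=8: emit STR "a" (now at pos=11)
pos=12: enter STRING mode
pos=12: emit STR "yes" (now at pos=17)
pos=18: emit RPAREN ')'
pos=20: enter STRING mode
pos=20: ERROR — unterminated string

Answer: 20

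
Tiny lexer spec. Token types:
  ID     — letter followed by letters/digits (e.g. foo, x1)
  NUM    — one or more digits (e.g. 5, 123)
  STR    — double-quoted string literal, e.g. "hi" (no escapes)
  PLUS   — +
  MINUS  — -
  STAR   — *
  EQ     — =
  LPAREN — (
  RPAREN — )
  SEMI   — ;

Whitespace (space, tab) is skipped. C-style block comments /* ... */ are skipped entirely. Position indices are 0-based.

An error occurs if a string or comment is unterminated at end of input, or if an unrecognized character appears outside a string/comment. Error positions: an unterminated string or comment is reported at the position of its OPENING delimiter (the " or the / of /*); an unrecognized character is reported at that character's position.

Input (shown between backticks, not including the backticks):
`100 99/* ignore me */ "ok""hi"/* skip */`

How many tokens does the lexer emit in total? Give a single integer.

Answer: 4

Derivation:
pos=0: emit NUM '100' (now at pos=3)
pos=4: emit NUM '99' (now at pos=6)
pos=6: enter COMMENT mode (saw '/*')
exit COMMENT mode (now at pos=21)
pos=22: enter STRING mode
pos=22: emit STR "ok" (now at pos=26)
pos=26: enter STRING mode
pos=26: emit STR "hi" (now at pos=30)
pos=30: enter COMMENT mode (saw '/*')
exit COMMENT mode (now at pos=40)
DONE. 4 tokens: [NUM, NUM, STR, STR]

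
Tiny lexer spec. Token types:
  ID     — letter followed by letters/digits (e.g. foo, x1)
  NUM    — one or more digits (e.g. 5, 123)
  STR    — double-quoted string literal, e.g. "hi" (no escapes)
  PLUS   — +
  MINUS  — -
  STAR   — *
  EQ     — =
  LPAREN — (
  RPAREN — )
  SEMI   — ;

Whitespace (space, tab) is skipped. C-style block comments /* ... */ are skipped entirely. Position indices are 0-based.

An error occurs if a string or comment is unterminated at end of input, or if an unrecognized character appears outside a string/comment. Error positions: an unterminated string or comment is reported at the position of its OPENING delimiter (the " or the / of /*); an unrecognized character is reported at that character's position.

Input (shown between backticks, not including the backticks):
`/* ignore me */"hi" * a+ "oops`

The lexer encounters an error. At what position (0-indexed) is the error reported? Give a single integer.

Answer: 25

Derivation:
pos=0: enter COMMENT mode (saw '/*')
exit COMMENT mode (now at pos=15)
pos=15: enter STRING mode
pos=15: emit STR "hi" (now at pos=19)
pos=20: emit STAR '*'
pos=22: emit ID 'a' (now at pos=23)
pos=23: emit PLUS '+'
pos=25: enter STRING mode
pos=25: ERROR — unterminated string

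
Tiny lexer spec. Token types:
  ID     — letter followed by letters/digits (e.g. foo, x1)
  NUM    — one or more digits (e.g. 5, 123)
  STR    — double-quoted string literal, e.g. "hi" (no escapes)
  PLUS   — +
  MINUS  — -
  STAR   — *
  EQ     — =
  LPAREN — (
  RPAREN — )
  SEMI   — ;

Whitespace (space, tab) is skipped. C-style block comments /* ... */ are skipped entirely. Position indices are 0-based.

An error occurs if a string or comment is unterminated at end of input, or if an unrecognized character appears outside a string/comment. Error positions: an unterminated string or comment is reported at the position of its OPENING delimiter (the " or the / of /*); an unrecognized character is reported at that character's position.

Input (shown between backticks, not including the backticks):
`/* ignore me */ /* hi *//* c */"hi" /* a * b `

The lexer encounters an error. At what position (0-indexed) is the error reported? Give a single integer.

Answer: 36

Derivation:
pos=0: enter COMMENT mode (saw '/*')
exit COMMENT mode (now at pos=15)
pos=16: enter COMMENT mode (saw '/*')
exit COMMENT mode (now at pos=24)
pos=24: enter COMMENT mode (saw '/*')
exit COMMENT mode (now at pos=31)
pos=31: enter STRING mode
pos=31: emit STR "hi" (now at pos=35)
pos=36: enter COMMENT mode (saw '/*')
pos=36: ERROR — unterminated comment (reached EOF)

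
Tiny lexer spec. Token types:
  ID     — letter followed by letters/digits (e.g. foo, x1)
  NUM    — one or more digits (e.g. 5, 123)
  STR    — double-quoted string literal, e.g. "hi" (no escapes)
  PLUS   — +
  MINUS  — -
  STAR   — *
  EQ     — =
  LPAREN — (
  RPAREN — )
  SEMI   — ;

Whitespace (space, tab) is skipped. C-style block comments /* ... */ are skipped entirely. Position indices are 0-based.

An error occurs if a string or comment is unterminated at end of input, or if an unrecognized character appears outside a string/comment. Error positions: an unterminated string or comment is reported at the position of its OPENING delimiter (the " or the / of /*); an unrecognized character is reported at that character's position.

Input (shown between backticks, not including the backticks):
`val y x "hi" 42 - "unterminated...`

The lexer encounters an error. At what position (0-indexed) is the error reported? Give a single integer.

pos=0: emit ID 'val' (now at pos=3)
pos=4: emit ID 'y' (now at pos=5)
pos=6: emit ID 'x' (now at pos=7)
pos=8: enter STRING mode
pos=8: emit STR "hi" (now at pos=12)
pos=13: emit NUM '42' (now at pos=15)
pos=16: emit MINUS '-'
pos=18: enter STRING mode
pos=18: ERROR — unterminated string

Answer: 18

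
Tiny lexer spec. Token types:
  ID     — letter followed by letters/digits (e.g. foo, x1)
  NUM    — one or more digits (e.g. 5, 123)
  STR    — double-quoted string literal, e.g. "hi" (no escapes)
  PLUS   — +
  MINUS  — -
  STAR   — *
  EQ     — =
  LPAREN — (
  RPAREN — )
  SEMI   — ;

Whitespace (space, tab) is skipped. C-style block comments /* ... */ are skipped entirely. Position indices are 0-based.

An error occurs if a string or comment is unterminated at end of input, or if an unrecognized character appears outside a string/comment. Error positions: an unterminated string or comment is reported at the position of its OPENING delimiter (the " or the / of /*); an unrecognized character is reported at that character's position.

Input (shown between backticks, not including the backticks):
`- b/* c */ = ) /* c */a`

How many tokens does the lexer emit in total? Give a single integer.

Answer: 5

Derivation:
pos=0: emit MINUS '-'
pos=2: emit ID 'b' (now at pos=3)
pos=3: enter COMMENT mode (saw '/*')
exit COMMENT mode (now at pos=10)
pos=11: emit EQ '='
pos=13: emit RPAREN ')'
pos=15: enter COMMENT mode (saw '/*')
exit COMMENT mode (now at pos=22)
pos=22: emit ID 'a' (now at pos=23)
DONE. 5 tokens: [MINUS, ID, EQ, RPAREN, ID]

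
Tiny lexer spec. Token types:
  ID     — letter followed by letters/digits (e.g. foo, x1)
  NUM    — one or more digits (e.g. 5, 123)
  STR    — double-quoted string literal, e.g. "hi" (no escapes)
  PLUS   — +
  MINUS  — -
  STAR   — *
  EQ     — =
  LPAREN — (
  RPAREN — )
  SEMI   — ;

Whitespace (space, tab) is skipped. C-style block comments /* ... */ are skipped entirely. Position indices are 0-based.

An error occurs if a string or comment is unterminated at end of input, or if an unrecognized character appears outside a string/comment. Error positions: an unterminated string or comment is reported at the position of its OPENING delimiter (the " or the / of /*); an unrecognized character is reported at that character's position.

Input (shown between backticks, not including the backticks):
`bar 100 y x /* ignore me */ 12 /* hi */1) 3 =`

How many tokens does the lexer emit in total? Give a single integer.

Answer: 9

Derivation:
pos=0: emit ID 'bar' (now at pos=3)
pos=4: emit NUM '100' (now at pos=7)
pos=8: emit ID 'y' (now at pos=9)
pos=10: emit ID 'x' (now at pos=11)
pos=12: enter COMMENT mode (saw '/*')
exit COMMENT mode (now at pos=27)
pos=28: emit NUM '12' (now at pos=30)
pos=31: enter COMMENT mode (saw '/*')
exit COMMENT mode (now at pos=39)
pos=39: emit NUM '1' (now at pos=40)
pos=40: emit RPAREN ')'
pos=42: emit NUM '3' (now at pos=43)
pos=44: emit EQ '='
DONE. 9 tokens: [ID, NUM, ID, ID, NUM, NUM, RPAREN, NUM, EQ]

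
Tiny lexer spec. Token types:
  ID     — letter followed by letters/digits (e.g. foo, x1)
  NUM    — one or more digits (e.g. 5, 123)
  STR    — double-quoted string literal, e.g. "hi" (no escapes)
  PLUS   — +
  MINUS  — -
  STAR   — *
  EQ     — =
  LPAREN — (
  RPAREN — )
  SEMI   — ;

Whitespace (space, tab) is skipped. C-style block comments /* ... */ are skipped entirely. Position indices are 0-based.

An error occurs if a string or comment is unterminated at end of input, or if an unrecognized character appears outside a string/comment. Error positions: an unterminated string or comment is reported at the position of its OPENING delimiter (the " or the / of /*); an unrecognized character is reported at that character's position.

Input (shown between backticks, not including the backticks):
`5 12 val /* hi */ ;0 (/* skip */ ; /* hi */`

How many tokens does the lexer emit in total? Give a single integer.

pos=0: emit NUM '5' (now at pos=1)
pos=2: emit NUM '12' (now at pos=4)
pos=5: emit ID 'val' (now at pos=8)
pos=9: enter COMMENT mode (saw '/*')
exit COMMENT mode (now at pos=17)
pos=18: emit SEMI ';'
pos=19: emit NUM '0' (now at pos=20)
pos=21: emit LPAREN '('
pos=22: enter COMMENT mode (saw '/*')
exit COMMENT mode (now at pos=32)
pos=33: emit SEMI ';'
pos=35: enter COMMENT mode (saw '/*')
exit COMMENT mode (now at pos=43)
DONE. 7 tokens: [NUM, NUM, ID, SEMI, NUM, LPAREN, SEMI]

Answer: 7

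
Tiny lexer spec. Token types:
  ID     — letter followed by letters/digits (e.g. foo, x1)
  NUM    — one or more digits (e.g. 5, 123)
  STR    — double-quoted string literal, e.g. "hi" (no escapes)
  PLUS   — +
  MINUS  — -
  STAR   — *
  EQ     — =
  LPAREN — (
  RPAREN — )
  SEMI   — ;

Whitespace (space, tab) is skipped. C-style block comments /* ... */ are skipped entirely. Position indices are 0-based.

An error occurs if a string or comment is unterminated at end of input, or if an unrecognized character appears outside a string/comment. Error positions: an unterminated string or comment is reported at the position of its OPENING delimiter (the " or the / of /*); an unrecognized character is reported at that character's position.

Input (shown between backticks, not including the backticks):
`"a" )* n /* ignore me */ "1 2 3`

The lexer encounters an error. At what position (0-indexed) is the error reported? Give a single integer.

Answer: 25

Derivation:
pos=0: enter STRING mode
pos=0: emit STR "a" (now at pos=3)
pos=4: emit RPAREN ')'
pos=5: emit STAR '*'
pos=7: emit ID 'n' (now at pos=8)
pos=9: enter COMMENT mode (saw '/*')
exit COMMENT mode (now at pos=24)
pos=25: enter STRING mode
pos=25: ERROR — unterminated string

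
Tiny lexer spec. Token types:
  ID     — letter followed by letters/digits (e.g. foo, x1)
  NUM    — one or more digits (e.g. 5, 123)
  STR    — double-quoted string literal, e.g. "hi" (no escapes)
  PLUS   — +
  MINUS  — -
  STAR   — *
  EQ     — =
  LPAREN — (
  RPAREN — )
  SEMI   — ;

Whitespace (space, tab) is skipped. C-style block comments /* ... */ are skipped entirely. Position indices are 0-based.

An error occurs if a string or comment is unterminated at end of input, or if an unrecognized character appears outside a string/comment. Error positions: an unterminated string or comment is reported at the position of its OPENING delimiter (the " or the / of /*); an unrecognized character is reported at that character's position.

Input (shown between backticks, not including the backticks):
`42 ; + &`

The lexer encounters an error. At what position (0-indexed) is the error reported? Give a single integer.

pos=0: emit NUM '42' (now at pos=2)
pos=3: emit SEMI ';'
pos=5: emit PLUS '+'
pos=7: ERROR — unrecognized char '&'

Answer: 7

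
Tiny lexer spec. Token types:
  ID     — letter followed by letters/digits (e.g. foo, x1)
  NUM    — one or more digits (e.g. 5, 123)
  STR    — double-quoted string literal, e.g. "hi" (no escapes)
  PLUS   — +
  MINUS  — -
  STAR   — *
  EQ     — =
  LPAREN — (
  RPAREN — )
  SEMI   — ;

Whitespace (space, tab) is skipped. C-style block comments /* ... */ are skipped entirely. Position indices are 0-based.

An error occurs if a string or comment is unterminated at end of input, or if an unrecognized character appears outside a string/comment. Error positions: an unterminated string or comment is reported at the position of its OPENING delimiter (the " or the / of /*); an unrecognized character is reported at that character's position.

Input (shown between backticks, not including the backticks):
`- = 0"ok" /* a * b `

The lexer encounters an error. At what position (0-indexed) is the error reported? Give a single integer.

Answer: 10

Derivation:
pos=0: emit MINUS '-'
pos=2: emit EQ '='
pos=4: emit NUM '0' (now at pos=5)
pos=5: enter STRING mode
pos=5: emit STR "ok" (now at pos=9)
pos=10: enter COMMENT mode (saw '/*')
pos=10: ERROR — unterminated comment (reached EOF)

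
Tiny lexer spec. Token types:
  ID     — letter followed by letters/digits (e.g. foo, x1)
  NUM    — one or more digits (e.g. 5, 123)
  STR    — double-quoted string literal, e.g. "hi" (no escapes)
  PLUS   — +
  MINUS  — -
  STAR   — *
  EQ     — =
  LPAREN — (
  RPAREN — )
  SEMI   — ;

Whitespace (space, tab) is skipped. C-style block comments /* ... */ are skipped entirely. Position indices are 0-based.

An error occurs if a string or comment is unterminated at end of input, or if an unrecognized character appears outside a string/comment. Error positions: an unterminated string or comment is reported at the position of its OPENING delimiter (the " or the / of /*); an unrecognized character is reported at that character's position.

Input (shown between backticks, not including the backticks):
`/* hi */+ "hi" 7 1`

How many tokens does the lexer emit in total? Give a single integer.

pos=0: enter COMMENT mode (saw '/*')
exit COMMENT mode (now at pos=8)
pos=8: emit PLUS '+'
pos=10: enter STRING mode
pos=10: emit STR "hi" (now at pos=14)
pos=15: emit NUM '7' (now at pos=16)
pos=17: emit NUM '1' (now at pos=18)
DONE. 4 tokens: [PLUS, STR, NUM, NUM]

Answer: 4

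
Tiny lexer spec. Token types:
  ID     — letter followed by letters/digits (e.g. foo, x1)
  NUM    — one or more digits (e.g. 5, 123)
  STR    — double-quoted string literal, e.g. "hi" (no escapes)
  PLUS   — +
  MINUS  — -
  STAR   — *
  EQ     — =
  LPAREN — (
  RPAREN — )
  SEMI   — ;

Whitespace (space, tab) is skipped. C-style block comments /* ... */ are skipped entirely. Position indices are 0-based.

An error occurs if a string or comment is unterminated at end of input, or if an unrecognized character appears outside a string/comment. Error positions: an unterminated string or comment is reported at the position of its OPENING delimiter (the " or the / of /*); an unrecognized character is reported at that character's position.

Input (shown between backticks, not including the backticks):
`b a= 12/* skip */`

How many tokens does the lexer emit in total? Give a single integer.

pos=0: emit ID 'b' (now at pos=1)
pos=2: emit ID 'a' (now at pos=3)
pos=3: emit EQ '='
pos=5: emit NUM '12' (now at pos=7)
pos=7: enter COMMENT mode (saw '/*')
exit COMMENT mode (now at pos=17)
DONE. 4 tokens: [ID, ID, EQ, NUM]

Answer: 4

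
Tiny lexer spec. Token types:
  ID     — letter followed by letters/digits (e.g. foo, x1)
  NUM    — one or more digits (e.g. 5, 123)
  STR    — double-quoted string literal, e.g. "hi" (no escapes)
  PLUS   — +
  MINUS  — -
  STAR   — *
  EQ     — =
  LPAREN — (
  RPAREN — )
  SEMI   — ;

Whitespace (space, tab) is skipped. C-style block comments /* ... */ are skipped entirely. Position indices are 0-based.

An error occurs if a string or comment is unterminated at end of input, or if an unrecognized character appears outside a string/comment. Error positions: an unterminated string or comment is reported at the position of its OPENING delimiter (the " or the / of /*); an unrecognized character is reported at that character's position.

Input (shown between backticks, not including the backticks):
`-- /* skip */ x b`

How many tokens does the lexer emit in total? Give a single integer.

Answer: 4

Derivation:
pos=0: emit MINUS '-'
pos=1: emit MINUS '-'
pos=3: enter COMMENT mode (saw '/*')
exit COMMENT mode (now at pos=13)
pos=14: emit ID 'x' (now at pos=15)
pos=16: emit ID 'b' (now at pos=17)
DONE. 4 tokens: [MINUS, MINUS, ID, ID]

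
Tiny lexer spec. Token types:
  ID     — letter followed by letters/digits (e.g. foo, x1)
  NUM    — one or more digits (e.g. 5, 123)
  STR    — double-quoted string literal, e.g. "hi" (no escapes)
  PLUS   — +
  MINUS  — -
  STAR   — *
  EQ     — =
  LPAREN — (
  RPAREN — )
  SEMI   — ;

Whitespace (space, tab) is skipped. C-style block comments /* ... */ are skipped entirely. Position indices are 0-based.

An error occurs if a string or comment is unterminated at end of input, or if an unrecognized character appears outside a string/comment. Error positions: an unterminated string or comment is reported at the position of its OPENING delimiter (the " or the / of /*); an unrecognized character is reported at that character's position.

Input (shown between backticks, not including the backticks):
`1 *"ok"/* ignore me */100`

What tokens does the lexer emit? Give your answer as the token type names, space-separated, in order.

Answer: NUM STAR STR NUM

Derivation:
pos=0: emit NUM '1' (now at pos=1)
pos=2: emit STAR '*'
pos=3: enter STRING mode
pos=3: emit STR "ok" (now at pos=7)
pos=7: enter COMMENT mode (saw '/*')
exit COMMENT mode (now at pos=22)
pos=22: emit NUM '100' (now at pos=25)
DONE. 4 tokens: [NUM, STAR, STR, NUM]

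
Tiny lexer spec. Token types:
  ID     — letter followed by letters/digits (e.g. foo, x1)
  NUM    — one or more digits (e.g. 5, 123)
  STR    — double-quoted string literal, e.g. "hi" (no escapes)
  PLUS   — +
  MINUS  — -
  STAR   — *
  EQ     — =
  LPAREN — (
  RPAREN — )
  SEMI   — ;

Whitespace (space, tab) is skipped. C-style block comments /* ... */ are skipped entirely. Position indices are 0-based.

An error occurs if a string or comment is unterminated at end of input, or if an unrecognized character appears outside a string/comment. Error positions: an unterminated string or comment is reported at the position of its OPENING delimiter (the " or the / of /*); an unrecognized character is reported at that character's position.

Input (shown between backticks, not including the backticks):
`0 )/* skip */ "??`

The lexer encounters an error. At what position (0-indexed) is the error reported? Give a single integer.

pos=0: emit NUM '0' (now at pos=1)
pos=2: emit RPAREN ')'
pos=3: enter COMMENT mode (saw '/*')
exit COMMENT mode (now at pos=13)
pos=14: enter STRING mode
pos=14: ERROR — unterminated string

Answer: 14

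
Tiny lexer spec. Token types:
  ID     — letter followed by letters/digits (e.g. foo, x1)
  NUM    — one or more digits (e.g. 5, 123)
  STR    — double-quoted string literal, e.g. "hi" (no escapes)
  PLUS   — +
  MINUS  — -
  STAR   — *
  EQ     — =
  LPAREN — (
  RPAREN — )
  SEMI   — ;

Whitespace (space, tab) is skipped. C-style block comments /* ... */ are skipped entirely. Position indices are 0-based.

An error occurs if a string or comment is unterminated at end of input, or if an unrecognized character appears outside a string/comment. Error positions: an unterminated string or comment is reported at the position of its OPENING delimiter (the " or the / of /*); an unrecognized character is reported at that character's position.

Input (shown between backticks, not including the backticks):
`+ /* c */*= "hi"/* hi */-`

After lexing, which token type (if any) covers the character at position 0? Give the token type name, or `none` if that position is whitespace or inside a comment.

Answer: PLUS

Derivation:
pos=0: emit PLUS '+'
pos=2: enter COMMENT mode (saw '/*')
exit COMMENT mode (now at pos=9)
pos=9: emit STAR '*'
pos=10: emit EQ '='
pos=12: enter STRING mode
pos=12: emit STR "hi" (now at pos=16)
pos=16: enter COMMENT mode (saw '/*')
exit COMMENT mode (now at pos=24)
pos=24: emit MINUS '-'
DONE. 5 tokens: [PLUS, STAR, EQ, STR, MINUS]
Position 0: char is '+' -> PLUS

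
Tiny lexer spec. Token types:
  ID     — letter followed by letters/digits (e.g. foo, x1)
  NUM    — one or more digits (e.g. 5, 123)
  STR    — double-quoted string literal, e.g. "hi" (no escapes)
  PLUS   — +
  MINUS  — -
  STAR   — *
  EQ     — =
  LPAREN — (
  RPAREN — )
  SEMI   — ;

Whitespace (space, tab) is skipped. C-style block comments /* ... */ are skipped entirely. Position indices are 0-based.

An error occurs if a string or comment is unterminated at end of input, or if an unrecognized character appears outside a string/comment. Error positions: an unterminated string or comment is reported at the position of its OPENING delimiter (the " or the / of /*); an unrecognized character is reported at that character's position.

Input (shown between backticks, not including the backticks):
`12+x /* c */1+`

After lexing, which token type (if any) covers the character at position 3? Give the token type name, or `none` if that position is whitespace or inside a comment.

Answer: ID

Derivation:
pos=0: emit NUM '12' (now at pos=2)
pos=2: emit PLUS '+'
pos=3: emit ID 'x' (now at pos=4)
pos=5: enter COMMENT mode (saw '/*')
exit COMMENT mode (now at pos=12)
pos=12: emit NUM '1' (now at pos=13)
pos=13: emit PLUS '+'
DONE. 5 tokens: [NUM, PLUS, ID, NUM, PLUS]
Position 3: char is 'x' -> ID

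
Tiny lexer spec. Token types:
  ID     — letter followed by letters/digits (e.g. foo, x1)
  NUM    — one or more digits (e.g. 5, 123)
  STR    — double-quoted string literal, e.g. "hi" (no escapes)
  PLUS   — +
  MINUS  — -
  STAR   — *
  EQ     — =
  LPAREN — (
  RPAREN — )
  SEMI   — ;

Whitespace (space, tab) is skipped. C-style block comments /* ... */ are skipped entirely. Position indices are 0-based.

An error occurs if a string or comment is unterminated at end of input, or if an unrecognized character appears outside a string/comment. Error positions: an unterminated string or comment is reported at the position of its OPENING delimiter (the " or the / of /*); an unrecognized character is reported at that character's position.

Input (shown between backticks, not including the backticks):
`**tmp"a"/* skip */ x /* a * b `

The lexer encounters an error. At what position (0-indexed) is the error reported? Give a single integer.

pos=0: emit STAR '*'
pos=1: emit STAR '*'
pos=2: emit ID 'tmp' (now at pos=5)
pos=5: enter STRING mode
pos=5: emit STR "a" (now at pos=8)
pos=8: enter COMMENT mode (saw '/*')
exit COMMENT mode (now at pos=18)
pos=19: emit ID 'x' (now at pos=20)
pos=21: enter COMMENT mode (saw '/*')
pos=21: ERROR — unterminated comment (reached EOF)

Answer: 21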